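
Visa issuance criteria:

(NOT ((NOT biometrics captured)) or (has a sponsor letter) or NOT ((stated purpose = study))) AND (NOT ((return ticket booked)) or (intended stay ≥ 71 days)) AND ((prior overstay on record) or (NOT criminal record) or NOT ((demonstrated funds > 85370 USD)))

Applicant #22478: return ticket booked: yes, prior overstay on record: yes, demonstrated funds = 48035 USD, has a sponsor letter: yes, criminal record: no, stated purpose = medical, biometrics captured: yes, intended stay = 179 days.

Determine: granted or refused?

Atomic conditions:
  NOT biometrics captured: yes → false
  has a sponsor letter: yes → true
  stated purpose = study: medical == study is false
  return ticket booked: yes → true
  intended stay ≥ 71 days: 179 ≥ 71 is true
  prior overstay on record: yes → true
  NOT criminal record: no → true
  demonstrated funds > 85370 USD: 48035 > 85370 is false
Combine:
[1.1] NOT false = true
[1.3] NOT false = true
[1] true OR true OR true = true
[2.1] NOT true = false
[2] false OR true = true
[3.3] NOT false = true
[3] true OR true OR true = true
[root] true AND true AND true = true
Overall: true → granted

Granted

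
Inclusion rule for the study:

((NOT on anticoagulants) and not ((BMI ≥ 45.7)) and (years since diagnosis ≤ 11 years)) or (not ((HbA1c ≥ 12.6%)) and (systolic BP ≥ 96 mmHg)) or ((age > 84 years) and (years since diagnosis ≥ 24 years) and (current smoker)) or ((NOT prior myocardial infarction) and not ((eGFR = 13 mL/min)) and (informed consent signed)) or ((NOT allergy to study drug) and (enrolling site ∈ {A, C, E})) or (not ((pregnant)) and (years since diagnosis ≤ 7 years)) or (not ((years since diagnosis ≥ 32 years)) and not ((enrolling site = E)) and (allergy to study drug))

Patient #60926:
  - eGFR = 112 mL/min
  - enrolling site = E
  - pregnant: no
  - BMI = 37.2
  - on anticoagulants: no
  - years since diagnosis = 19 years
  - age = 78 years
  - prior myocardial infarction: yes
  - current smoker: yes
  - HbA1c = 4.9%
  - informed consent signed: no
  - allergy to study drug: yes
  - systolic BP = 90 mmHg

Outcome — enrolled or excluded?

Excluded

Atomic conditions:
  NOT on anticoagulants: no → true
  BMI ≥ 45.7: 37.2 ≥ 45.7 is false
  years since diagnosis ≤ 11 years: 19 ≤ 11 is false
  HbA1c ≥ 12.6%: 4.9 ≥ 12.6 is false
  systolic BP ≥ 96 mmHg: 90 ≥ 96 is false
  age > 84 years: 78 > 84 is false
  years since diagnosis ≥ 24 years: 19 ≥ 24 is false
  current smoker: yes → true
  NOT prior myocardial infarction: yes → false
  eGFR = 13 mL/min: 112 == 13 is false
  informed consent signed: no → false
  NOT allergy to study drug: yes → false
  enrolling site ∈ {A, C, E}: E is in the set → true
  pregnant: no → false
  years since diagnosis ≤ 7 years: 19 ≤ 7 is false
  years since diagnosis ≥ 32 years: 19 ≥ 32 is false
  enrolling site = E: E == E is true
  allergy to study drug: yes → true
Combine:
[1.2] NOT false = true
[1] true AND true AND false = false
[2.1] NOT false = true
[2] true AND false = false
[3] false AND false AND true = false
[4.2] NOT false = true
[4] false AND true AND false = false
[5] false AND true = false
[6.1] NOT false = true
[6] true AND false = false
[7.1] NOT false = true
[7.2] NOT true = false
[7] true AND false AND true = false
[root] false OR false OR false OR false OR false OR false OR false = false
Overall: false → excluded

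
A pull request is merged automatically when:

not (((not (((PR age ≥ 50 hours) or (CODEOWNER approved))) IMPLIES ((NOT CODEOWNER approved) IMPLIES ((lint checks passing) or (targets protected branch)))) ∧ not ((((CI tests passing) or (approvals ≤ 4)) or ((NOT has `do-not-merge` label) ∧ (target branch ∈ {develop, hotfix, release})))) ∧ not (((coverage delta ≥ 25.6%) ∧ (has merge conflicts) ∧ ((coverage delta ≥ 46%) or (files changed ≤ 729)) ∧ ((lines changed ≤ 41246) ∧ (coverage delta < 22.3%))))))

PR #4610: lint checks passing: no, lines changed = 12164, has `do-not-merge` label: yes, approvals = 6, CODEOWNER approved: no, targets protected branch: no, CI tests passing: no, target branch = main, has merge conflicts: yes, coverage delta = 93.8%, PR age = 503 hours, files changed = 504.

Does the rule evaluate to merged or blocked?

Atomic conditions:
  PR age ≥ 50 hours: 503 ≥ 50 is true
  CODEOWNER approved: no → false
  NOT CODEOWNER approved: no → true
  lint checks passing: no → false
  targets protected branch: no → false
  CI tests passing: no → false
  approvals ≤ 4: 6 ≤ 4 is false
  NOT has `do-not-merge` label: yes → false
  target branch ∈ {develop, hotfix, release}: main is not in the set → false
  coverage delta ≥ 25.6%: 93.8 ≥ 25.6 is true
  has merge conflicts: yes → true
  coverage delta ≥ 46%: 93.8 ≥ 46 is true
  files changed ≤ 729: 504 ≤ 729 is true
  lines changed ≤ 41246: 12164 ≤ 41246 is true
  coverage delta < 22.3%: 93.8 < 22.3 is false
Combine:
[1.1.1.1] true OR false = true
[1.1.1] NOT true = false
[1.1.2.2] false OR false = false
[1.1.2] true → false = false
[1.1] false → false (antecedent false ⇒ implication holds) = true
[1.2.1.1] false OR false = false
[1.2.1.2] false AND false = false
[1.2.1] false OR false = false
[1.2] NOT false = true
[1.3.1.3] true OR true = true
[1.3.1.4] true AND false = false
[1.3.1] true AND true AND true AND false = false
[1.3] NOT false = true
[1] true AND true AND true = true
[root] NOT true = false
Overall: false → blocked

Blocked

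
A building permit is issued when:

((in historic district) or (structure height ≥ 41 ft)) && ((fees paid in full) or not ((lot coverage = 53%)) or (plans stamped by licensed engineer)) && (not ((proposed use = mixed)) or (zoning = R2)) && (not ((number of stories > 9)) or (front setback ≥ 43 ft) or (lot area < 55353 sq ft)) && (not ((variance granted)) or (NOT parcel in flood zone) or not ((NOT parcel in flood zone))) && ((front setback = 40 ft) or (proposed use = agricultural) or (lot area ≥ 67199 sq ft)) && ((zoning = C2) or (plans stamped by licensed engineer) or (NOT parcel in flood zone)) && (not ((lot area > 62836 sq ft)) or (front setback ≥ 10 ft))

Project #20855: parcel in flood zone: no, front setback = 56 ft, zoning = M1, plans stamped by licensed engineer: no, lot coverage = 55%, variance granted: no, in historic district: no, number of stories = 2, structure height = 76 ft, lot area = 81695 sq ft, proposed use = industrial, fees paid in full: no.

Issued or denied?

Issued

Atomic conditions:
  in historic district: no → false
  structure height ≥ 41 ft: 76 ≥ 41 is true
  fees paid in full: no → false
  lot coverage = 53%: 55 == 53 is false
  plans stamped by licensed engineer: no → false
  proposed use = mixed: industrial == mixed is false
  zoning = R2: M1 == R2 is false
  number of stories > 9: 2 > 9 is false
  front setback ≥ 43 ft: 56 ≥ 43 is true
  lot area < 55353 sq ft: 81695 < 55353 is false
  variance granted: no → false
  NOT parcel in flood zone: no → true
  front setback = 40 ft: 56 == 40 is false
  proposed use = agricultural: industrial == agricultural is false
  lot area ≥ 67199 sq ft: 81695 ≥ 67199 is true
  zoning = C2: M1 == C2 is false
  lot area > 62836 sq ft: 81695 > 62836 is true
  front setback ≥ 10 ft: 56 ≥ 10 is true
Combine:
[1] false OR true = true
[2.2] NOT false = true
[2] false OR true OR false = true
[3.1] NOT false = true
[3] true OR false = true
[4.1] NOT false = true
[4] true OR true OR false = true
[5.1] NOT false = true
[5.3] NOT true = false
[5] true OR true OR false = true
[6] false OR false OR true = true
[7] false OR false OR true = true
[8.1] NOT true = false
[8] false OR true = true
[root] true AND true AND true AND true AND true AND true AND true AND true = true
Overall: true → issued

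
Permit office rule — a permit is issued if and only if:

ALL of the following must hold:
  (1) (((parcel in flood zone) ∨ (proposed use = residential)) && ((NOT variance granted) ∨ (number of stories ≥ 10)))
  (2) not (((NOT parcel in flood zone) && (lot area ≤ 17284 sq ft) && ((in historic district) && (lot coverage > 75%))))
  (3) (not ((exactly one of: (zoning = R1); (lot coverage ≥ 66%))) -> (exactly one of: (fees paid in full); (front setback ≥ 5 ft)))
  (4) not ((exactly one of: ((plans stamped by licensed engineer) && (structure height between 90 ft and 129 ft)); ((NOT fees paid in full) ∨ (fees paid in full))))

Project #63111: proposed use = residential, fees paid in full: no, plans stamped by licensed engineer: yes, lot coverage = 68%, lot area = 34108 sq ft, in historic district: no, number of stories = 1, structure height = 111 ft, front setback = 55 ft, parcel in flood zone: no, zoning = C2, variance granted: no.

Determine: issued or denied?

Atomic conditions:
  parcel in flood zone: no → false
  proposed use = residential: residential == residential is true
  NOT variance granted: no → true
  number of stories ≥ 10: 1 ≥ 10 is false
  NOT parcel in flood zone: no → true
  lot area ≤ 17284 sq ft: 34108 ≤ 17284 is false
  in historic district: no → false
  lot coverage > 75%: 68 > 75 is false
  zoning = R1: C2 == R1 is false
  lot coverage ≥ 66%: 68 ≥ 66 is true
  fees paid in full: no → false
  front setback ≥ 5 ft: 55 ≥ 5 is true
  plans stamped by licensed engineer: yes → true
  structure height between 90 ft and 129 ft: 111 in [90, 129] is true
  NOT fees paid in full: no → true
Combine:
[1.1] false OR true = true
[1.2] true OR false = true
[1] true AND true = true
[2.1.3] false AND false = false
[2.1] true AND false AND false = false
[2] NOT false = true
[3.1.1] exactly-one(false, true) = true
[3.1] NOT true = false
[3.2] exactly-one(false, true) = true
[3] false → true (antecedent false ⇒ implication holds) = true
[4.1.1] true AND true = true
[4.1.2] true OR false = true
[4.1] exactly-one(true, true) = false
[4] NOT false = true
[root] true AND true AND true AND true = true
Overall: true → issued

Issued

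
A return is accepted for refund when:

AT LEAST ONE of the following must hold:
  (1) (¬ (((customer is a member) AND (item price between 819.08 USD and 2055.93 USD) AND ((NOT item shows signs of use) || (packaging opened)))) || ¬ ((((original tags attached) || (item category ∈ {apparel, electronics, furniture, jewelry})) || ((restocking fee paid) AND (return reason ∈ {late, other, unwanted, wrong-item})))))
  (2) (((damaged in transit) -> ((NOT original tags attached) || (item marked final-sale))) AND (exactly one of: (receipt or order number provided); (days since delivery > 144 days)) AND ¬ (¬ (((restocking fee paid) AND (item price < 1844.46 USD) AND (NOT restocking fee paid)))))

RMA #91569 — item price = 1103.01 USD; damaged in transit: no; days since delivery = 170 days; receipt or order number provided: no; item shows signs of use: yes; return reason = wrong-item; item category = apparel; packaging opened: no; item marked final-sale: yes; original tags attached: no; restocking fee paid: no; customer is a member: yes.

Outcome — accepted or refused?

Accepted

Atomic conditions:
  customer is a member: yes → true
  item price between 819.08 USD and 2055.93 USD: 1103.01 in [819.08, 2055.93] is true
  NOT item shows signs of use: yes → false
  packaging opened: no → false
  original tags attached: no → false
  item category ∈ {apparel, electronics, furniture, jewelry}: apparel is in the set → true
  restocking fee paid: no → false
  return reason ∈ {late, other, unwanted, wrong-item}: wrong-item is in the set → true
  damaged in transit: no → false
  NOT original tags attached: no → true
  item marked final-sale: yes → true
  receipt or order number provided: no → false
  days since delivery > 144 days: 170 > 144 is true
  item price < 1844.46 USD: 1103.01 < 1844.46 is true
  NOT restocking fee paid: no → true
Combine:
[1.1.1.3] false OR false = false
[1.1.1] true AND true AND false = false
[1.1] NOT false = true
[1.2.1.1] false OR true = true
[1.2.1.2] false AND true = false
[1.2.1] true OR false = true
[1.2] NOT true = false
[1] true OR false = true
[2.1.2] true OR true = true
[2.1] false → true (antecedent false ⇒ implication holds) = true
[2.2] exactly-one(false, true) = true
[2.3.1.1] false AND true AND true = false
[2.3.1] NOT false = true
[2.3] NOT true = false
[2] true AND true AND false = false
[root] true OR false = true
Overall: true → accepted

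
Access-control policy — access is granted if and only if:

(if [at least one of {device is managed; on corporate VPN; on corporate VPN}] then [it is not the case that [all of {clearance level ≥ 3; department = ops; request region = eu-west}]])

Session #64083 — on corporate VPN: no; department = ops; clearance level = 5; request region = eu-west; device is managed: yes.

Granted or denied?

Denied

Atomic conditions:
  device is managed: yes → true
  on corporate VPN: no → false
  clearance level ≥ 3: 5 ≥ 3 is true
  department = ops: ops == ops is true
  request region = eu-west: eu-west == eu-west is true
Combine:
[1] true OR false OR false = true
[2.1] true AND true AND true = true
[2] NOT true = false
[root] true → false = false
Overall: false → denied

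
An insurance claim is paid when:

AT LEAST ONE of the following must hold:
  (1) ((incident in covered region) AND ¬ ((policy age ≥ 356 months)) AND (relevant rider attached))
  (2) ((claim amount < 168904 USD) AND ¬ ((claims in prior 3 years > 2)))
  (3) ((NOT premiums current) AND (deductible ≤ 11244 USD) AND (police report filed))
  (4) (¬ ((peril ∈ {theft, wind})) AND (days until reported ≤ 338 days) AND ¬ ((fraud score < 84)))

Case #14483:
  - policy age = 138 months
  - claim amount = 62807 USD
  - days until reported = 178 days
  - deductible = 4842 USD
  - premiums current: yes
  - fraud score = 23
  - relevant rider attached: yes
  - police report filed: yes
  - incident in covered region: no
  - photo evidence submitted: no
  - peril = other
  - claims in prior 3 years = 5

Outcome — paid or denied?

Atomic conditions:
  incident in covered region: no → false
  policy age ≥ 356 months: 138 ≥ 356 is false
  relevant rider attached: yes → true
  claim amount < 168904 USD: 62807 < 168904 is true
  claims in prior 3 years > 2: 5 > 2 is true
  NOT premiums current: yes → false
  deductible ≤ 11244 USD: 4842 ≤ 11244 is true
  police report filed: yes → true
  peril ∈ {theft, wind}: other is not in the set → false
  days until reported ≤ 338 days: 178 ≤ 338 is true
  fraud score < 84: 23 < 84 is true
Combine:
[1.2] NOT false = true
[1] false AND true AND true = false
[2.2] NOT true = false
[2] true AND false = false
[3] false AND true AND true = false
[4.1] NOT false = true
[4.3] NOT true = false
[4] true AND true AND false = false
[root] false OR false OR false OR false = false
Overall: false → denied

Denied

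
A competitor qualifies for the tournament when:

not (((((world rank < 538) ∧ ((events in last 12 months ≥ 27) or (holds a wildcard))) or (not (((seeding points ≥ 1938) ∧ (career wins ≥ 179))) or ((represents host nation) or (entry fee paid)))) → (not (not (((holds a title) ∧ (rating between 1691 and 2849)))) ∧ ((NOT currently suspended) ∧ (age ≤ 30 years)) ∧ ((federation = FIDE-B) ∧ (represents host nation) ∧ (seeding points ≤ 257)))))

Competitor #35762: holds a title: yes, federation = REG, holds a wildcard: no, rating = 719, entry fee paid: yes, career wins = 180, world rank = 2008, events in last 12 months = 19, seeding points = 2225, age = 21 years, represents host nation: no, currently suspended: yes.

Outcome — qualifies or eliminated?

Qualifies

Atomic conditions:
  world rank < 538: 2008 < 538 is false
  events in last 12 months ≥ 27: 19 ≥ 27 is false
  holds a wildcard: no → false
  seeding points ≥ 1938: 2225 ≥ 1938 is true
  career wins ≥ 179: 180 ≥ 179 is true
  represents host nation: no → false
  entry fee paid: yes → true
  holds a title: yes → true
  rating between 1691 and 2849: 719 in [1691, 2849] is false
  NOT currently suspended: yes → false
  age ≤ 30 years: 21 ≤ 30 is true
  federation = FIDE-B: REG == FIDE-B is false
  seeding points ≤ 257: 2225 ≤ 257 is false
Combine:
[1.1.1.2] false OR false = false
[1.1.1] false AND false = false
[1.1.2.1.1] true AND true = true
[1.1.2.1] NOT true = false
[1.1.2.2] false OR true = true
[1.1.2] false OR true = true
[1.1] false OR true = true
[1.2.1.1.1] true AND false = false
[1.2.1.1] NOT false = true
[1.2.1] NOT true = false
[1.2.2] false AND true = false
[1.2.3] false AND false AND false = false
[1.2] false AND false AND false = false
[1] true → false = false
[root] NOT false = true
Overall: true → qualifies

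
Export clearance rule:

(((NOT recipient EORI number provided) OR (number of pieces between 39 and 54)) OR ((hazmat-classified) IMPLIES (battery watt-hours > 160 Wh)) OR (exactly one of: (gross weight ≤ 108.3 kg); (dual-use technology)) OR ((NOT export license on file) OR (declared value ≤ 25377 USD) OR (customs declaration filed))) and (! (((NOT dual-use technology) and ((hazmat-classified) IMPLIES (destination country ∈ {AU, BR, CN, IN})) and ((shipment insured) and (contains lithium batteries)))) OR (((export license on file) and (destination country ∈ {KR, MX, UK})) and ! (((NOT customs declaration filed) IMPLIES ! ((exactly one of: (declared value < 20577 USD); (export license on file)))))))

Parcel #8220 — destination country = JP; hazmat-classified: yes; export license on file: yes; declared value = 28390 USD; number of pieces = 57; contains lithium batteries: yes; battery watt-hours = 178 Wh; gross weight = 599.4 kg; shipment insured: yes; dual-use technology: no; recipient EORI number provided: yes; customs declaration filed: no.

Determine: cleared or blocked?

Atomic conditions:
  NOT recipient EORI number provided: yes → false
  number of pieces between 39 and 54: 57 in [39, 54] is false
  hazmat-classified: yes → true
  battery watt-hours > 160 Wh: 178 > 160 is true
  gross weight ≤ 108.3 kg: 599.4 ≤ 108.3 is false
  dual-use technology: no → false
  NOT export license on file: yes → false
  declared value ≤ 25377 USD: 28390 ≤ 25377 is false
  customs declaration filed: no → false
  NOT dual-use technology: no → true
  destination country ∈ {AU, BR, CN, IN}: JP is not in the set → false
  shipment insured: yes → true
  contains lithium batteries: yes → true
  export license on file: yes → true
  destination country ∈ {KR, MX, UK}: JP is not in the set → false
  NOT customs declaration filed: no → true
  declared value < 20577 USD: 28390 < 20577 is false
Combine:
[1.1] false OR false = false
[1.2] true → true = true
[1.3] exactly-one(false, false) = false
[1.4] false OR false OR false = false
[1] false OR true OR false OR false = true
[2.1.1.2] true → false = false
[2.1.1.3] true AND true = true
[2.1.1] true AND false AND true = false
[2.1] NOT false = true
[2.2.1] true AND false = false
[2.2.2.1.2.1] exactly-one(false, true) = true
[2.2.2.1.2] NOT true = false
[2.2.2.1] true → false = false
[2.2.2] NOT false = true
[2.2] false AND true = false
[2] true OR false = true
[root] true AND true = true
Overall: true → cleared

Cleared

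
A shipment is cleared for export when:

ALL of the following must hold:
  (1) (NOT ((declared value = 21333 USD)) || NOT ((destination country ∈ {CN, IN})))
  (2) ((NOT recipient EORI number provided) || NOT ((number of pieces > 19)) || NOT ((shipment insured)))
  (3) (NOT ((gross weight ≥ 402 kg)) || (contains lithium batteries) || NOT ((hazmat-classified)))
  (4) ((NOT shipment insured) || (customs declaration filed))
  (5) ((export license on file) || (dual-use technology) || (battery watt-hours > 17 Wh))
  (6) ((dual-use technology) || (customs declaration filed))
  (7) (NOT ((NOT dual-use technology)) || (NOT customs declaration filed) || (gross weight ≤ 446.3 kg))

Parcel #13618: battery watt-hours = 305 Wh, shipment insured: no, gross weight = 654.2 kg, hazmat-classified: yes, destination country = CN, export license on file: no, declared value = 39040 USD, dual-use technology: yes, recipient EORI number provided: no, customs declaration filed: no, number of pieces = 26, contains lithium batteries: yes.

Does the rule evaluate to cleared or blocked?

Atomic conditions:
  declared value = 21333 USD: 39040 == 21333 is false
  destination country ∈ {CN, IN}: CN is in the set → true
  NOT recipient EORI number provided: no → true
  number of pieces > 19: 26 > 19 is true
  shipment insured: no → false
  gross weight ≥ 402 kg: 654.2 ≥ 402 is true
  contains lithium batteries: yes → true
  hazmat-classified: yes → true
  NOT shipment insured: no → true
  customs declaration filed: no → false
  export license on file: no → false
  dual-use technology: yes → true
  battery watt-hours > 17 Wh: 305 > 17 is true
  NOT dual-use technology: yes → false
  NOT customs declaration filed: no → true
  gross weight ≤ 446.3 kg: 654.2 ≤ 446.3 is false
Combine:
[1.1] NOT false = true
[1.2] NOT true = false
[1] true OR false = true
[2.2] NOT true = false
[2.3] NOT false = true
[2] true OR false OR true = true
[3.1] NOT true = false
[3.3] NOT true = false
[3] false OR true OR false = true
[4] true OR false = true
[5] false OR true OR true = true
[6] true OR false = true
[7.1] NOT false = true
[7] true OR true OR false = true
[root] true AND true AND true AND true AND true AND true AND true = true
Overall: true → cleared

Cleared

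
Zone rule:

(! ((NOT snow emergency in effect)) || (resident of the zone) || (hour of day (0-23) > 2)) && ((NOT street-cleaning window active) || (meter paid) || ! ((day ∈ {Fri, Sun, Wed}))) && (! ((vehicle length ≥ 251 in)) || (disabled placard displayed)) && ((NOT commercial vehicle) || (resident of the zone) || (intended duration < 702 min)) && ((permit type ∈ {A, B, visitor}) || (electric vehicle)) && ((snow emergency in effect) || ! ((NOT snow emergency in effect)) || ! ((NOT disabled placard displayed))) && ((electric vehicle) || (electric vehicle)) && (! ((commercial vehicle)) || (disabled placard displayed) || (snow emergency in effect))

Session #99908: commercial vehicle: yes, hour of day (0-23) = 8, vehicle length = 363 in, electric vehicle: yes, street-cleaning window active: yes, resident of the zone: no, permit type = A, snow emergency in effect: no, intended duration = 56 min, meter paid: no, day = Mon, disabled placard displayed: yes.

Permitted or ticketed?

Permitted

Atomic conditions:
  NOT snow emergency in effect: no → true
  resident of the zone: no → false
  hour of day (0-23) > 2: 8 > 2 is true
  NOT street-cleaning window active: yes → false
  meter paid: no → false
  day ∈ {Fri, Sun, Wed}: Mon is not in the set → false
  vehicle length ≥ 251 in: 363 ≥ 251 is true
  disabled placard displayed: yes → true
  NOT commercial vehicle: yes → false
  intended duration < 702 min: 56 < 702 is true
  permit type ∈ {A, B, visitor}: A is in the set → true
  electric vehicle: yes → true
  snow emergency in effect: no → false
  NOT disabled placard displayed: yes → false
  commercial vehicle: yes → true
Combine:
[1.1] NOT true = false
[1] false OR false OR true = true
[2.3] NOT false = true
[2] false OR false OR true = true
[3.1] NOT true = false
[3] false OR true = true
[4] false OR false OR true = true
[5] true OR true = true
[6.2] NOT true = false
[6.3] NOT false = true
[6] false OR false OR true = true
[7] true OR true = true
[8.1] NOT true = false
[8] false OR true OR false = true
[root] true AND true AND true AND true AND true AND true AND true AND true = true
Overall: true → permitted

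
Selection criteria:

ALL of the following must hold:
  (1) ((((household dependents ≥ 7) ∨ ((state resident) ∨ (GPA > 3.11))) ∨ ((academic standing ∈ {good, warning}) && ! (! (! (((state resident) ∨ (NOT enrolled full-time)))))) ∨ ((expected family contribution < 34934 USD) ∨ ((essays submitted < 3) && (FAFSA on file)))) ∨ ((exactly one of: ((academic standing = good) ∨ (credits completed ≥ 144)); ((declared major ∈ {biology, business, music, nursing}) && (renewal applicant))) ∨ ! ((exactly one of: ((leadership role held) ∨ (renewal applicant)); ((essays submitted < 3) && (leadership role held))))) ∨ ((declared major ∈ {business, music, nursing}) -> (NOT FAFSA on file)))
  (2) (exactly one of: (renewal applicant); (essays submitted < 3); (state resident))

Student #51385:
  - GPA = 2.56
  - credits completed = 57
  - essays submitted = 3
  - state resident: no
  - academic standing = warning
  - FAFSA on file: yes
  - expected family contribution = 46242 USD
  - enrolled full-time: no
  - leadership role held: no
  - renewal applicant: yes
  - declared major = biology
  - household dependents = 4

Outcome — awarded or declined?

Atomic conditions:
  household dependents ≥ 7: 4 ≥ 7 is false
  state resident: no → false
  GPA > 3.11: 2.56 > 3.11 is false
  academic standing ∈ {good, warning}: warning is in the set → true
  NOT enrolled full-time: no → true
  expected family contribution < 34934 USD: 46242 < 34934 is false
  essays submitted < 3: 3 < 3 is false
  FAFSA on file: yes → true
  academic standing = good: warning == good is false
  credits completed ≥ 144: 57 ≥ 144 is false
  declared major ∈ {biology, business, music, nursing}: biology is in the set → true
  renewal applicant: yes → true
  leadership role held: no → false
  declared major ∈ {business, music, nursing}: biology is not in the set → false
  NOT FAFSA on file: yes → false
Combine:
[1.1.1.2] false OR false = false
[1.1.1] false OR false = false
[1.1.2.2.1.1.1] false OR true = true
[1.1.2.2.1.1] NOT true = false
[1.1.2.2.1] NOT false = true
[1.1.2.2] NOT true = false
[1.1.2] true AND false = false
[1.1.3.2] false AND true = false
[1.1.3] false OR false = false
[1.1] false OR false OR false = false
[1.2.1.1] false OR false = false
[1.2.1.2] true AND true = true
[1.2.1] exactly-one(false, true) = true
[1.2.2.1.1] false OR true = true
[1.2.2.1.2] false AND false = false
[1.2.2.1] exactly-one(true, false) = true
[1.2.2] NOT true = false
[1.2] true OR false = true
[1.3] false → false (antecedent false ⇒ implication holds) = true
[1] false OR true OR true = true
[2] exactly-one(true, false, false) = true
[root] true AND true = true
Overall: true → awarded

Awarded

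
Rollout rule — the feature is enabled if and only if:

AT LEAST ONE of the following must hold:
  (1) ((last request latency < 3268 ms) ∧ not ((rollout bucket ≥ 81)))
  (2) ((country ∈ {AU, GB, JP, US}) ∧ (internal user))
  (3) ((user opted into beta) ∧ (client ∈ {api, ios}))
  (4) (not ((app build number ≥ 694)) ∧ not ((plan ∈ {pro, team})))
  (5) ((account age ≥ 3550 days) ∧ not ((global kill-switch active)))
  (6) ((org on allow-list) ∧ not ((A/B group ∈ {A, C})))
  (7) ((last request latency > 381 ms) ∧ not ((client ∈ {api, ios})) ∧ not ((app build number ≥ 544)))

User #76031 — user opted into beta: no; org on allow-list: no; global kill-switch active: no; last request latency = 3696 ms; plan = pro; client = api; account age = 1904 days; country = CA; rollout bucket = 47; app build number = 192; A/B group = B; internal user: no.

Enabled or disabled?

Disabled

Atomic conditions:
  last request latency < 3268 ms: 3696 < 3268 is false
  rollout bucket ≥ 81: 47 ≥ 81 is false
  country ∈ {AU, GB, JP, US}: CA is not in the set → false
  internal user: no → false
  user opted into beta: no → false
  client ∈ {api, ios}: api is in the set → true
  app build number ≥ 694: 192 ≥ 694 is false
  plan ∈ {pro, team}: pro is in the set → true
  account age ≥ 3550 days: 1904 ≥ 3550 is false
  global kill-switch active: no → false
  org on allow-list: no → false
  A/B group ∈ {A, C}: B is not in the set → false
  last request latency > 381 ms: 3696 > 381 is true
  app build number ≥ 544: 192 ≥ 544 is false
Combine:
[1.2] NOT false = true
[1] false AND true = false
[2] false AND false = false
[3] false AND true = false
[4.1] NOT false = true
[4.2] NOT true = false
[4] true AND false = false
[5.2] NOT false = true
[5] false AND true = false
[6.2] NOT false = true
[6] false AND true = false
[7.2] NOT true = false
[7.3] NOT false = true
[7] true AND false AND true = false
[root] false OR false OR false OR false OR false OR false OR false = false
Overall: false → disabled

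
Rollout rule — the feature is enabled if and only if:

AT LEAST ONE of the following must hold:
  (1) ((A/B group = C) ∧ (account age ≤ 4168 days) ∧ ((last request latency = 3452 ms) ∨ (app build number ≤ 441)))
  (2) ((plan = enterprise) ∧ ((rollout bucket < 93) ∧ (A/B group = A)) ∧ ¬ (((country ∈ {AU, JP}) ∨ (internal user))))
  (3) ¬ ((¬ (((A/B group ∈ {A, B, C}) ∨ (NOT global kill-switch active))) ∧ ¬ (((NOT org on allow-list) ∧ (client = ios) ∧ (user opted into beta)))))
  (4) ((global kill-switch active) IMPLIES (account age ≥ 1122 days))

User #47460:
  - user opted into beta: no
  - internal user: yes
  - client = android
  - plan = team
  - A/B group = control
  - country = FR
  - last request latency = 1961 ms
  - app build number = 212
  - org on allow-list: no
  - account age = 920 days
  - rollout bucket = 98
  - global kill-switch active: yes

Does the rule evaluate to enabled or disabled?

Disabled

Atomic conditions:
  A/B group = C: control == C is false
  account age ≤ 4168 days: 920 ≤ 4168 is true
  last request latency = 3452 ms: 1961 == 3452 is false
  app build number ≤ 441: 212 ≤ 441 is true
  plan = enterprise: team == enterprise is false
  rollout bucket < 93: 98 < 93 is false
  A/B group = A: control == A is false
  country ∈ {AU, JP}: FR is not in the set → false
  internal user: yes → true
  A/B group ∈ {A, B, C}: control is not in the set → false
  NOT global kill-switch active: yes → false
  NOT org on allow-list: no → true
  client = ios: android == ios is false
  user opted into beta: no → false
  global kill-switch active: yes → true
  account age ≥ 1122 days: 920 ≥ 1122 is false
Combine:
[1.3] false OR true = true
[1] false AND true AND true = false
[2.2] false AND false = false
[2.3.1] false OR true = true
[2.3] NOT true = false
[2] false AND false AND false = false
[3.1.1.1] false OR false = false
[3.1.1] NOT false = true
[3.1.2.1] true AND false AND false = false
[3.1.2] NOT false = true
[3.1] true AND true = true
[3] NOT true = false
[4] true → false = false
[root] false OR false OR false OR false = false
Overall: false → disabled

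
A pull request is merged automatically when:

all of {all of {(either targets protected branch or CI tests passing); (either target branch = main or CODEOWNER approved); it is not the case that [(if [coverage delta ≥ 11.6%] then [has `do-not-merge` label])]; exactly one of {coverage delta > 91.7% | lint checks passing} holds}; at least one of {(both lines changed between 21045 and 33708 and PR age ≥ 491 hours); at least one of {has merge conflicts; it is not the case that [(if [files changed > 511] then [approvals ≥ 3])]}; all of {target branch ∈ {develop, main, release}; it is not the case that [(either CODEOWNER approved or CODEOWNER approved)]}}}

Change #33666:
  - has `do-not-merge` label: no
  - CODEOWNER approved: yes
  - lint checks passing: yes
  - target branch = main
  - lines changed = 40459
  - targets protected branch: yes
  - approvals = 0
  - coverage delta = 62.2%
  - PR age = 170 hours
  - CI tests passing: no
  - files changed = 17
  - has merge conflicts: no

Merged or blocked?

Blocked

Atomic conditions:
  targets protected branch: yes → true
  CI tests passing: no → false
  target branch = main: main == main is true
  CODEOWNER approved: yes → true
  coverage delta ≥ 11.6%: 62.2 ≥ 11.6 is true
  has `do-not-merge` label: no → false
  coverage delta > 91.7%: 62.2 > 91.7 is false
  lint checks passing: yes → true
  lines changed between 21045 and 33708: 40459 in [21045, 33708] is false
  PR age ≥ 491 hours: 170 ≥ 491 is false
  has merge conflicts: no → false
  files changed > 511: 17 > 511 is false
  approvals ≥ 3: 0 ≥ 3 is false
  target branch ∈ {develop, main, release}: main is in the set → true
Combine:
[1.1] true OR false = true
[1.2] true OR true = true
[1.3.1] true → false = false
[1.3] NOT false = true
[1.4] exactly-one(false, true) = true
[1] true AND true AND true AND true = true
[2.1] false AND false = false
[2.2.2.1] false → false (antecedent false ⇒ implication holds) = true
[2.2.2] NOT true = false
[2.2] false OR false = false
[2.3.2.1] true OR true = true
[2.3.2] NOT true = false
[2.3] true AND false = false
[2] false OR false OR false = false
[root] true AND false = false
Overall: false → blocked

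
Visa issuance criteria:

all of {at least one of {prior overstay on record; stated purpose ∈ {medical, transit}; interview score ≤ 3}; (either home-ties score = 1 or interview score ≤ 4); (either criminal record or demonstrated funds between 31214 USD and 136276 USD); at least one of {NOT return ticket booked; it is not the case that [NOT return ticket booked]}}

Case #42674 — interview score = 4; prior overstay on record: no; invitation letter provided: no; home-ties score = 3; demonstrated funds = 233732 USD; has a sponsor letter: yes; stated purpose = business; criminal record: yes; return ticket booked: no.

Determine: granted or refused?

Atomic conditions:
  prior overstay on record: no → false
  stated purpose ∈ {medical, transit}: business is not in the set → false
  interview score ≤ 3: 4 ≤ 3 is false
  home-ties score = 1: 3 == 1 is false
  interview score ≤ 4: 4 ≤ 4 is true
  criminal record: yes → true
  demonstrated funds between 31214 USD and 136276 USD: 233732 in [31214, 136276] is false
  NOT return ticket booked: no → true
Combine:
[1] false OR false OR false = false
[2] false OR true = true
[3] true OR false = true
[4.2] NOT true = false
[4] true OR false = true
[root] false AND true AND true AND true = false
Overall: false → refused

Refused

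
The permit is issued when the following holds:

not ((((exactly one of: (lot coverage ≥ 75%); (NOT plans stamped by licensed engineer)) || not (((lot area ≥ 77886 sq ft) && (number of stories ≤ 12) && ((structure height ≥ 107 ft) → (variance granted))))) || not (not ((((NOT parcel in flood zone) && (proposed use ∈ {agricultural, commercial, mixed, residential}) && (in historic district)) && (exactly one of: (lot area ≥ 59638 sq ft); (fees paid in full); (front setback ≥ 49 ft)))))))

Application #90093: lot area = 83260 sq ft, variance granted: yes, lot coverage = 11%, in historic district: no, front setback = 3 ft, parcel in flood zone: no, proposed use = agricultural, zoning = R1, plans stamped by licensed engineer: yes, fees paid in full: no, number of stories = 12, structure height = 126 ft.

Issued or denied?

Issued

Atomic conditions:
  lot coverage ≥ 75%: 11 ≥ 75 is false
  NOT plans stamped by licensed engineer: yes → false
  lot area ≥ 77886 sq ft: 83260 ≥ 77886 is true
  number of stories ≤ 12: 12 ≤ 12 is true
  structure height ≥ 107 ft: 126 ≥ 107 is true
  variance granted: yes → true
  NOT parcel in flood zone: no → true
  proposed use ∈ {agricultural, commercial, mixed, residential}: agricultural is in the set → true
  in historic district: no → false
  lot area ≥ 59638 sq ft: 83260 ≥ 59638 is true
  fees paid in full: no → false
  front setback ≥ 49 ft: 3 ≥ 49 is false
Combine:
[1.1.1] exactly-one(false, false) = false
[1.1.2.1.3] true → true = true
[1.1.2.1] true AND true AND true = true
[1.1.2] NOT true = false
[1.1] false OR false = false
[1.2.1.1.1] true AND true AND false = false
[1.2.1.1.2] exactly-one(true, false, false) = true
[1.2.1.1] false AND true = false
[1.2.1] NOT false = true
[1.2] NOT true = false
[1] false OR false = false
[root] NOT false = true
Overall: true → issued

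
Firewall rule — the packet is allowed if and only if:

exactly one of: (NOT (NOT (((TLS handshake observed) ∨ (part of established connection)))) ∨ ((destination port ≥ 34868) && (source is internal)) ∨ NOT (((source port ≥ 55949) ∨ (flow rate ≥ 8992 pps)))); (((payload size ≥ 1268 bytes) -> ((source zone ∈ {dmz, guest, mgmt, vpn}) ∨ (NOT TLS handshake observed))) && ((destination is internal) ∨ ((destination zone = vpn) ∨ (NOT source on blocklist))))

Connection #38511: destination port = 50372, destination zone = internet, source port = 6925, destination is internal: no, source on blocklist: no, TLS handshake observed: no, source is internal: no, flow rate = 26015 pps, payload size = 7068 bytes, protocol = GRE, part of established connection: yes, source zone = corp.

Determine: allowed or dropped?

Dropped

Atomic conditions:
  TLS handshake observed: no → false
  part of established connection: yes → true
  destination port ≥ 34868: 50372 ≥ 34868 is true
  source is internal: no → false
  source port ≥ 55949: 6925 ≥ 55949 is false
  flow rate ≥ 8992 pps: 26015 ≥ 8992 is true
  payload size ≥ 1268 bytes: 7068 ≥ 1268 is true
  source zone ∈ {dmz, guest, mgmt, vpn}: corp is not in the set → false
  NOT TLS handshake observed: no → true
  destination is internal: no → false
  destination zone = vpn: internet == vpn is false
  NOT source on blocklist: no → true
Combine:
[1.1.1.1] false OR true = true
[1.1.1] NOT true = false
[1.1] NOT false = true
[1.2] true AND false = false
[1.3.1] false OR true = true
[1.3] NOT true = false
[1] true OR false OR false = true
[2.1.2] false OR true = true
[2.1] true → true = true
[2.2.2] false OR true = true
[2.2] false OR true = true
[2] true AND true = true
[root] exactly-one(true, true) = false
Overall: false → dropped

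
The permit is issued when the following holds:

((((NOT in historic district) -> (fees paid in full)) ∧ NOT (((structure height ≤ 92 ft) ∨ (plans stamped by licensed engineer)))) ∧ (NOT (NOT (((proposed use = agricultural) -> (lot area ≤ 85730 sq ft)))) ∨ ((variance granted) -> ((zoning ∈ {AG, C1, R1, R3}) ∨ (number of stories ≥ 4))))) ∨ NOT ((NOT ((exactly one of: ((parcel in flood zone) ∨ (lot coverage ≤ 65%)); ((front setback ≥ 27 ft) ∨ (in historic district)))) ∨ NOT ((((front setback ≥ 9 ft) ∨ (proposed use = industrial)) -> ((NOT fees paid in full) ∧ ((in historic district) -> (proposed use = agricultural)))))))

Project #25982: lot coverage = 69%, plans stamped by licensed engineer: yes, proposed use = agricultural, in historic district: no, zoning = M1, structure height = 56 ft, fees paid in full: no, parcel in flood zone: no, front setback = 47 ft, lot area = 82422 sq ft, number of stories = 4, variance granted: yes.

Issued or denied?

Issued

Atomic conditions:
  NOT in historic district: no → true
  fees paid in full: no → false
  structure height ≤ 92 ft: 56 ≤ 92 is true
  plans stamped by licensed engineer: yes → true
  proposed use = agricultural: agricultural == agricultural is true
  lot area ≤ 85730 sq ft: 82422 ≤ 85730 is true
  variance granted: yes → true
  zoning ∈ {AG, C1, R1, R3}: M1 is not in the set → false
  number of stories ≥ 4: 4 ≥ 4 is true
  parcel in flood zone: no → false
  lot coverage ≤ 65%: 69 ≤ 65 is false
  front setback ≥ 27 ft: 47 ≥ 27 is true
  in historic district: no → false
  front setback ≥ 9 ft: 47 ≥ 9 is true
  proposed use = industrial: agricultural == industrial is false
  NOT fees paid in full: no → true
Combine:
[1.1.1] true → false = false
[1.1.2.1] true OR true = true
[1.1.2] NOT true = false
[1.1] false AND false = false
[1.2.1.1.1] true → true = true
[1.2.1.1] NOT true = false
[1.2.1] NOT false = true
[1.2.2.2] false OR true = true
[1.2.2] true → true = true
[1.2] true OR true = true
[1] false AND true = false
[2.1.1.1.1] false OR false = false
[2.1.1.1.2] true OR false = true
[2.1.1.1] exactly-one(false, true) = true
[2.1.1] NOT true = false
[2.1.2.1.1] true OR false = true
[2.1.2.1.2.2] false → true (antecedent false ⇒ implication holds) = true
[2.1.2.1.2] true AND true = true
[2.1.2.1] true → true = true
[2.1.2] NOT true = false
[2.1] false OR false = false
[2] NOT false = true
[root] false OR true = true
Overall: true → issued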